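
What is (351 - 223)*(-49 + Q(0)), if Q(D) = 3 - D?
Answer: -5888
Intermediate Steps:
(351 - 223)*(-49 + Q(0)) = (351 - 223)*(-49 + (3 - 1*0)) = 128*(-49 + (3 + 0)) = 128*(-49 + 3) = 128*(-46) = -5888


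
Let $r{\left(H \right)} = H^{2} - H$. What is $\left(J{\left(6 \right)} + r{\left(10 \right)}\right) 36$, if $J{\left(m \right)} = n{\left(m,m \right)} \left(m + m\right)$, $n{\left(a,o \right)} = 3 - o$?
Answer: $1944$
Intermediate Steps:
$J{\left(m \right)} = 2 m \left(3 - m\right)$ ($J{\left(m \right)} = \left(3 - m\right) \left(m + m\right) = \left(3 - m\right) 2 m = 2 m \left(3 - m\right)$)
$\left(J{\left(6 \right)} + r{\left(10 \right)}\right) 36 = \left(2 \cdot 6 \left(3 - 6\right) + 10 \left(-1 + 10\right)\right) 36 = \left(2 \cdot 6 \left(3 - 6\right) + 10 \cdot 9\right) 36 = \left(2 \cdot 6 \left(-3\right) + 90\right) 36 = \left(-36 + 90\right) 36 = 54 \cdot 36 = 1944$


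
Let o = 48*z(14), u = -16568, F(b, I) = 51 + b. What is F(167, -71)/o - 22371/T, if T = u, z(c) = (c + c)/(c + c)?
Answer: 73213/12426 ≈ 5.8919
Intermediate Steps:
z(c) = 1 (z(c) = (2*c)/((2*c)) = (2*c)*(1/(2*c)) = 1)
o = 48 (o = 48*1 = 48)
T = -16568
F(167, -71)/o - 22371/T = (51 + 167)/48 - 22371/(-16568) = 218*(1/48) - 22371*(-1/16568) = 109/24 + 22371/16568 = 73213/12426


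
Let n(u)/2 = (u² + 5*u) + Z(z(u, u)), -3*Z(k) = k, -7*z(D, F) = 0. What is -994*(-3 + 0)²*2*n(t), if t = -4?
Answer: 143136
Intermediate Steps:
z(D, F) = 0 (z(D, F) = -⅐*0 = 0)
Z(k) = -k/3
n(u) = 2*u² + 10*u (n(u) = 2*((u² + 5*u) - ⅓*0) = 2*((u² + 5*u) + 0) = 2*(u² + 5*u) = 2*u² + 10*u)
-994*(-3 + 0)²*2*n(t) = -994*(-3 + 0)²*2*2*(-4)*(5 - 4) = -994*(-3)²*2*2*(-4)*1 = -994*9*2*(-8) = -17892*(-8) = -994*(-144) = 143136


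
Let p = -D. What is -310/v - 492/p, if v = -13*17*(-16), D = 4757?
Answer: 132521/8410376 ≈ 0.015757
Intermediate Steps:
v = 3536 (v = -221*(-16) = 3536)
p = -4757 (p = -1*4757 = -4757)
-310/v - 492/p = -310/3536 - 492/(-4757) = -310*1/3536 - 492*(-1/4757) = -155/1768 + 492/4757 = 132521/8410376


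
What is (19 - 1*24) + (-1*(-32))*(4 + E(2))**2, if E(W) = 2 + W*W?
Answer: 3195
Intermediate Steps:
E(W) = 2 + W**2
(19 - 1*24) + (-1*(-32))*(4 + E(2))**2 = (19 - 1*24) + (-1*(-32))*(4 + (2 + 2**2))**2 = (19 - 24) + 32*(4 + (2 + 4))**2 = -5 + 32*(4 + 6)**2 = -5 + 32*10**2 = -5 + 32*100 = -5 + 3200 = 3195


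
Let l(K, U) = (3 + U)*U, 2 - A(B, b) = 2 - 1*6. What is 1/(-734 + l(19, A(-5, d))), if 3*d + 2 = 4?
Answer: -1/680 ≈ -0.0014706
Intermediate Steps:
d = ⅔ (d = -⅔ + (⅓)*4 = -⅔ + 4/3 = ⅔ ≈ 0.66667)
A(B, b) = 6 (A(B, b) = 2 - (2 - 1*6) = 2 - (2 - 6) = 2 - 1*(-4) = 2 + 4 = 6)
l(K, U) = U*(3 + U)
1/(-734 + l(19, A(-5, d))) = 1/(-734 + 6*(3 + 6)) = 1/(-734 + 6*9) = 1/(-734 + 54) = 1/(-680) = -1/680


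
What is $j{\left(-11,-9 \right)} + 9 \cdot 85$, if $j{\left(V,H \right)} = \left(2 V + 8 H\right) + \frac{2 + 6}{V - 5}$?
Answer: $\frac{1341}{2} \approx 670.5$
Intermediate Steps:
$j{\left(V,H \right)} = 2 V + 8 H + \frac{8}{-5 + V}$ ($j{\left(V,H \right)} = \left(2 V + 8 H\right) + \frac{8}{-5 + V} = 2 V + 8 H + \frac{8}{-5 + V}$)
$j{\left(-11,-9 \right)} + 9 \cdot 85 = \frac{2 \left(4 + \left(-11\right)^{2} - -180 - -55 + 4 \left(-9\right) \left(-11\right)\right)}{-5 - 11} + 9 \cdot 85 = \frac{2 \left(4 + 121 + 180 + 55 + 396\right)}{-16} + 765 = 2 \left(- \frac{1}{16}\right) 756 + 765 = - \frac{189}{2} + 765 = \frac{1341}{2}$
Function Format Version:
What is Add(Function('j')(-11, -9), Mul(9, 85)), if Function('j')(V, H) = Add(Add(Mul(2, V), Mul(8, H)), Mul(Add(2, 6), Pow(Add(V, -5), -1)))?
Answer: Rational(1341, 2) ≈ 670.50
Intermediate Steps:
Function('j')(V, H) = Add(Mul(2, V), Mul(8, H), Mul(8, Pow(Add(-5, V), -1))) (Function('j')(V, H) = Add(Add(Mul(2, V), Mul(8, H)), Mul(8, Pow(Add(-5, V), -1))) = Add(Mul(2, V), Mul(8, H), Mul(8, Pow(Add(-5, V), -1))))
Add(Function('j')(-11, -9), Mul(9, 85)) = Add(Mul(2, Pow(Add(-5, -11), -1), Add(4, Pow(-11, 2), Mul(-20, -9), Mul(-5, -11), Mul(4, -9, -11))), Mul(9, 85)) = Add(Mul(2, Pow(-16, -1), Add(4, 121, 180, 55, 396)), 765) = Add(Mul(2, Rational(-1, 16), 756), 765) = Add(Rational(-189, 2), 765) = Rational(1341, 2)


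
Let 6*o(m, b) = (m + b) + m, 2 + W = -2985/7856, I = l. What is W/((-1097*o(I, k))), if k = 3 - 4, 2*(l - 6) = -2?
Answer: 18697/12927048 ≈ 0.0014463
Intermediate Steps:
l = 5 (l = 6 + (1/2)*(-2) = 6 - 1 = 5)
k = -1
I = 5
W = -18697/7856 (W = -2 - 2985/7856 = -18697/7856 ≈ -2.3800)
o(m, b) = m/3 + b/6 (o(m, b) = ((m + b) + m)/6 = ((b + m) + m)/6 = (b + 2*m)/6 = m/3 + b/6)
W/((-1097*o(I, k))) = -18697*(-1/(1097*((1/3)*5 + (1/6)*(-1))))/7856 = -18697*(-1/(1097*(5/3 - 1/6)))/7856 = -18697/(7856*((-1097*3/2))) = -18697/(7856*(-3291/2)) = -18697/7856*(-2/3291) = 18697/12927048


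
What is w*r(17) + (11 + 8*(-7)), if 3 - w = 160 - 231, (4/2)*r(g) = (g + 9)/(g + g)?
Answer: -284/17 ≈ -16.706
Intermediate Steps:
r(g) = (9 + g)/(4*g) (r(g) = ((g + 9)/(g + g))/2 = ((9 + g)/((2*g)))/2 = ((9 + g)*(1/(2*g)))/2 = ((9 + g)/(2*g))/2 = (9 + g)/(4*g))
w = 74 (w = 3 - (160 - 231) = 3 - 1*(-71) = 3 + 71 = 74)
w*r(17) + (11 + 8*(-7)) = 74*((¼)*(9 + 17)/17) + (11 + 8*(-7)) = 74*((¼)*(1/17)*26) + (11 - 56) = 74*(13/34) - 45 = 481/17 - 45 = -284/17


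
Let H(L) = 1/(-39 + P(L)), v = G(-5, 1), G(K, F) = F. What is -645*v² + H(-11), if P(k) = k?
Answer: -32251/50 ≈ -645.02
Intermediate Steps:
v = 1
H(L) = 1/(-39 + L)
-645*v² + H(-11) = -645*1² + 1/(-39 - 11) = -645*1 + 1/(-50) = -645 - 1/50 = -32251/50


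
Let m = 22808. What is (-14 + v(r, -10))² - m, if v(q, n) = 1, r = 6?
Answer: -22639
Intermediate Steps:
(-14 + v(r, -10))² - m = (-14 + 1)² - 1*22808 = (-13)² - 22808 = 169 - 22808 = -22639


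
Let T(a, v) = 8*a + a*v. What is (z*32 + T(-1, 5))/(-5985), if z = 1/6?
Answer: 23/17955 ≈ 0.0012810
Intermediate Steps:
z = ⅙ ≈ 0.16667
(z*32 + T(-1, 5))/(-5985) = ((⅙)*32 - (8 + 5))/(-5985) = (16/3 - 1*13)*(-1/5985) = (16/3 - 13)*(-1/5985) = -23/3*(-1/5985) = 23/17955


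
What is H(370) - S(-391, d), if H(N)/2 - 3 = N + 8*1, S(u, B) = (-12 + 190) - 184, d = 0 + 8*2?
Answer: 768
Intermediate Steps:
d = 16 (d = 0 + 16 = 16)
S(u, B) = -6 (S(u, B) = 178 - 184 = -6)
H(N) = 22 + 2*N (H(N) = 6 + 2*(N + 8*1) = 6 + 2*(N + 8) = 6 + 2*(8 + N) = 6 + (16 + 2*N) = 22 + 2*N)
H(370) - S(-391, d) = (22 + 2*370) - 1*(-6) = (22 + 740) + 6 = 762 + 6 = 768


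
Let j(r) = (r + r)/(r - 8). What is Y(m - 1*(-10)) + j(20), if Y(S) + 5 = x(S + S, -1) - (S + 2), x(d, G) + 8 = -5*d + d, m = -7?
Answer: -116/3 ≈ -38.667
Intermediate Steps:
j(r) = 2*r/(-8 + r) (j(r) = (2*r)/(-8 + r) = 2*r/(-8 + r))
x(d, G) = -8 - 4*d (x(d, G) = -8 + (-5*d + d) = -8 - 4*d)
Y(S) = -15 - 9*S (Y(S) = -5 + ((-8 - 4*(S + S)) - (S + 2)) = -5 + ((-8 - 8*S) - (2 + S)) = -5 + ((-8 - 8*S) + (-2 - S)) = -5 + (-10 - 9*S) = -15 - 9*S)
Y(m - 1*(-10)) + j(20) = (-15 - 9*(-7 - 1*(-10))) + 2*20/(-8 + 20) = (-15 - 9*(-7 + 10)) + 2*20/12 = (-15 - 9*3) + 2*20*(1/12) = (-15 - 27) + 10/3 = -42 + 10/3 = -116/3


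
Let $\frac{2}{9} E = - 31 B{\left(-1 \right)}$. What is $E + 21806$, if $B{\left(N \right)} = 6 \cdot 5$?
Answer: $17621$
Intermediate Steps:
$B{\left(N \right)} = 30$
$E = -4185$ ($E = \frac{9 \left(\left(-31\right) 30\right)}{2} = \frac{9}{2} \left(-930\right) = -4185$)
$E + 21806 = -4185 + 21806 = 17621$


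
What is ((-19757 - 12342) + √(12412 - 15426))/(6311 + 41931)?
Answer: -32099/48242 + I*√3014/48242 ≈ -0.66537 + 0.001138*I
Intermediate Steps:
((-19757 - 12342) + √(12412 - 15426))/(6311 + 41931) = (-32099 + √(-3014))/48242 = (-32099 + I*√3014)*(1/48242) = -32099/48242 + I*√3014/48242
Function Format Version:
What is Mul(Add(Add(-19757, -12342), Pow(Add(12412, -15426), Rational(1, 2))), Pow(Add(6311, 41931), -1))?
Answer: Add(Rational(-32099, 48242), Mul(Rational(1, 48242), I, Pow(3014, Rational(1, 2)))) ≈ Add(-0.66537, Mul(0.0011380, I))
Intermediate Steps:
Mul(Add(Add(-19757, -12342), Pow(Add(12412, -15426), Rational(1, 2))), Pow(Add(6311, 41931), -1)) = Mul(Add(-32099, Pow(-3014, Rational(1, 2))), Pow(48242, -1)) = Mul(Add(-32099, Mul(I, Pow(3014, Rational(1, 2)))), Rational(1, 48242)) = Add(Rational(-32099, 48242), Mul(Rational(1, 48242), I, Pow(3014, Rational(1, 2))))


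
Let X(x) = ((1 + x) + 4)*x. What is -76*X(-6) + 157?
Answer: -299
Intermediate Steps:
X(x) = x*(5 + x) (X(x) = (5 + x)*x = x*(5 + x))
-76*X(-6) + 157 = -(-456)*(5 - 6) + 157 = -(-456)*(-1) + 157 = -76*6 + 157 = -456 + 157 = -299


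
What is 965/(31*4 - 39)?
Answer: 193/17 ≈ 11.353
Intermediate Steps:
965/(31*4 - 39) = 965/(124 - 39) = 965/85 = 965*(1/85) = 193/17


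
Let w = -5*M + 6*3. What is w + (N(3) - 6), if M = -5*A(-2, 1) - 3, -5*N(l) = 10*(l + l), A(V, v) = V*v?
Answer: -35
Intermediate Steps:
N(l) = -4*l (N(l) = -2*(l + l) = -2*2*l = -4*l)
M = 7 (M = -(-10) - 3 = -5*(-2) - 3 = 10 - 3 = 7)
w = -17 (w = -5*7 + 6*3 = -35 + 18 = -17)
w + (N(3) - 6) = -17 + (-4*3 - 6) = -17 + (-12 - 6) = -17 - 18 = -35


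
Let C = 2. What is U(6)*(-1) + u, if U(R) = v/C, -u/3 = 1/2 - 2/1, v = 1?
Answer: 4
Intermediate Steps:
u = 9/2 (u = -3*(1/2 - 2/1) = -3*(1*(½) - 2*1) = -3*(½ - 2) = -3*(-3/2) = 9/2 ≈ 4.5000)
U(R) = ½ (U(R) = 1/2 = 1*(½) = ½)
U(6)*(-1) + u = (½)*(-1) + 9/2 = -½ + 9/2 = 4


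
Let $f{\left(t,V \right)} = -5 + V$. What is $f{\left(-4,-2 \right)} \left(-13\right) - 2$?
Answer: $89$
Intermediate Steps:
$f{\left(-4,-2 \right)} \left(-13\right) - 2 = \left(-5 - 2\right) \left(-13\right) - 2 = \left(-7\right) \left(-13\right) - 2 = 91 - 2 = 89$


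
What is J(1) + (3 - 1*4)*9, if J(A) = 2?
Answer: -7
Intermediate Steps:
J(1) + (3 - 1*4)*9 = 2 + (3 - 1*4)*9 = 2 + (3 - 4)*9 = 2 - 1*9 = 2 - 9 = -7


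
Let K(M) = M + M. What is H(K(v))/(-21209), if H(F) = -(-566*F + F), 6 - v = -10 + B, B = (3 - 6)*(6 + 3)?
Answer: -48590/21209 ≈ -2.2910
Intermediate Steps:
B = -27 (B = -3*9 = -27)
v = 43 (v = 6 - (-10 - 27) = 6 - 1*(-37) = 6 + 37 = 43)
K(M) = 2*M
H(F) = 565*F (H(F) = -(-565)*F = 565*F)
H(K(v))/(-21209) = (565*(2*43))/(-21209) = (565*86)*(-1/21209) = 48590*(-1/21209) = -48590/21209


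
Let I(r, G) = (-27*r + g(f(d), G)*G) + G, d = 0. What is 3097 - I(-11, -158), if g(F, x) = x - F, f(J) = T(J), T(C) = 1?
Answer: -22164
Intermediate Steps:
f(J) = 1
I(r, G) = G - 27*r + G*(-1 + G) (I(r, G) = (-27*r + (G - 1*1)*G) + G = (-27*r + (G - 1)*G) + G = (-27*r + (-1 + G)*G) + G = (-27*r + G*(-1 + G)) + G = G - 27*r + G*(-1 + G))
3097 - I(-11, -158) = 3097 - ((-158)**2 - 27*(-11)) = 3097 - (24964 + 297) = 3097 - 1*25261 = 3097 - 25261 = -22164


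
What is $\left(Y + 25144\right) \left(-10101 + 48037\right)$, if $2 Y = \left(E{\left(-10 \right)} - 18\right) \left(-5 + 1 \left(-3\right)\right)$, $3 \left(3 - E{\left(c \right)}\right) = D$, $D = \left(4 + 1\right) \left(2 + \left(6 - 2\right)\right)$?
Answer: $957656384$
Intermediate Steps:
$D = 30$ ($D = 5 \left(2 + 4\right) = 5 \cdot 6 = 30$)
$E{\left(c \right)} = -7$ ($E{\left(c \right)} = 3 - 10 = -7$)
$Y = 100$ ($Y = \frac{\left(-7 - 18\right) \left(-5 + 1 \left(-3\right)\right)}{2} = \frac{\left(-25\right) \left(-5 - 3\right)}{2} = \frac{\left(-25\right) \left(-8\right)}{2} = \frac{1}{2} \cdot 200 = 100$)
$\left(Y + 25144\right) \left(-10101 + 48037\right) = \left(100 + 25144\right) \left(-10101 + 48037\right) = 25244 \cdot 37936 = 957656384$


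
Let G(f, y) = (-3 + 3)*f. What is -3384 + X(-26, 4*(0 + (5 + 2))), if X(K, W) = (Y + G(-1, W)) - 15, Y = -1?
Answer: -3400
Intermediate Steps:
G(f, y) = 0 (G(f, y) = 0*f = 0)
X(K, W) = -16 (X(K, W) = (-1 + 0) - 15 = -1 - 15 = -16)
-3384 + X(-26, 4*(0 + (5 + 2))) = -3384 - 16 = -3400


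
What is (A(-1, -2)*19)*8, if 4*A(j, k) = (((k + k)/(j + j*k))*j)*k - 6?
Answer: -532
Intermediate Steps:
A(j, k) = -3/2 + j*k²/(2*(j + j*k)) (A(j, k) = ((((k + k)/(j + j*k))*j)*k - 6)/4 = ((((2*k)/(j + j*k))*j)*k - 6)/4 = (((2*k/(j + j*k))*j)*k - 6)/4 = ((2*j*k/(j + j*k))*k - 6)/4 = (2*j*k²/(j + j*k) - 6)/4 = (-6 + 2*j*k²/(j + j*k))/4 = -3/2 + j*k²/(2*(j + j*k)))
(A(-1, -2)*19)*8 = (((-3 + (-2)² - 3*(-2))/(2*(1 - 2)))*19)*8 = (((½)*(-3 + 4 + 6)/(-1))*19)*8 = (((½)*(-1)*7)*19)*8 = -7/2*19*8 = -133/2*8 = -532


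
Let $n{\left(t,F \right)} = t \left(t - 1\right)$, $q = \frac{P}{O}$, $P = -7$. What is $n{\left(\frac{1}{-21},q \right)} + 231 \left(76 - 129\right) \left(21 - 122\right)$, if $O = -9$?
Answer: $\frac{545315485}{441} \approx 1.2365 \cdot 10^{6}$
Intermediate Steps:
$q = \frac{7}{9}$ ($q = - \frac{7}{-9} = \left(-7\right) \left(- \frac{1}{9}\right) = \frac{7}{9} \approx 0.77778$)
$n{\left(t,F \right)} = t \left(-1 + t\right)$
$n{\left(\frac{1}{-21},q \right)} + 231 \left(76 - 129\right) \left(21 - 122\right) = \frac{-1 + \frac{1}{-21}}{-21} + 231 \left(76 - 129\right) \left(21 - 122\right) = - \frac{-1 - \frac{1}{21}}{21} + 231 \left(\left(-53\right) \left(-101\right)\right) = \left(- \frac{1}{21}\right) \left(- \frac{22}{21}\right) + 231 \cdot 5353 = \frac{22}{441} + 1236543 = \frac{545315485}{441}$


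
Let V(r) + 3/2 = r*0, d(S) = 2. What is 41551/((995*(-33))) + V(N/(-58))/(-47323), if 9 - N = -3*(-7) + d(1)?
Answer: -3932537441/3107701410 ≈ -1.2654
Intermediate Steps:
N = -14 (N = 9 - (-3*(-7) + 2) = 9 - (21 + 2) = 9 - 1*23 = 9 - 23 = -14)
V(r) = -3/2 (V(r) = -3/2 + r*0 = -3/2 + 0 = -3/2)
41551/((995*(-33))) + V(N/(-58))/(-47323) = 41551/((995*(-33))) - 3/2/(-47323) = 41551/(-32835) - 3/2*(-1/47323) = 41551*(-1/32835) + 3/94646 = -41551/32835 + 3/94646 = -3932537441/3107701410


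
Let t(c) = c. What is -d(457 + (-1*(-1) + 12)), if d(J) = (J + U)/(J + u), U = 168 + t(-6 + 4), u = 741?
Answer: -636/1211 ≈ -0.52519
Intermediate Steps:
U = 166 (U = 168 + (-6 + 4) = 168 - 2 = 166)
d(J) = (166 + J)/(741 + J) (d(J) = (J + 166)/(J + 741) = (166 + J)/(741 + J))
-d(457 + (-1*(-1) + 12)) = -(166 + (457 + (-1*(-1) + 12)))/(741 + (457 + (-1*(-1) + 12))) = -(166 + (457 + (1 + 12)))/(741 + (457 + (1 + 12))) = -(166 + (457 + 13))/(741 + (457 + 13)) = -(166 + 470)/(741 + 470) = -636/1211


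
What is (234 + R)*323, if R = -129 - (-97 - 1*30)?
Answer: 74936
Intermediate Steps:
R = -2 (R = -129 - (-97 - 30) = -129 - 1*(-127) = -129 + 127 = -2)
(234 + R)*323 = (234 - 2)*323 = 232*323 = 74936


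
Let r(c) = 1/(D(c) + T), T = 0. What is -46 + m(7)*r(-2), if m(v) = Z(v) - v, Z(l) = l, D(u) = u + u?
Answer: -46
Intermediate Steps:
D(u) = 2*u
r(c) = 1/(2*c) (r(c) = 1/(2*c + 0) = 1/(2*c))
m(v) = 0 (m(v) = v - v = 0)
-46 + m(7)*r(-2) = -46 + 0*((½)/(-2)) = -46 + 0*((½)*(-½)) = -46 + 0*(-¼) = -46 + 0 = -46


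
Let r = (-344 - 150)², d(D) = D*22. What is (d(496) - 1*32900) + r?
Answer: 222048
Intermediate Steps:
d(D) = 22*D
r = 244036 (r = (-494)² = 244036)
(d(496) - 1*32900) + r = (22*496 - 1*32900) + 244036 = (10912 - 32900) + 244036 = -21988 + 244036 = 222048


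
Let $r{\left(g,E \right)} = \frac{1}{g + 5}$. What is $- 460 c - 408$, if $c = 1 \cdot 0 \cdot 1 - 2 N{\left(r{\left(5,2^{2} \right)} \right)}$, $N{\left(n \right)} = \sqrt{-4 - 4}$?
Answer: $-408 + 1840 i \sqrt{2} \approx -408.0 + 2602.2 i$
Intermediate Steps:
$r{\left(g,E \right)} = \frac{1}{5 + g}$
$N{\left(n \right)} = 2 i \sqrt{2}$ ($N{\left(n \right)} = \sqrt{-8} = 2 i \sqrt{2}$)
$c = - 4 i \sqrt{2}$ ($c = 1 \cdot 0 \cdot 1 - 2 \cdot 2 i \sqrt{2} = 0 \cdot 1 - 4 i \sqrt{2} = 0 - 4 i \sqrt{2} = - 4 i \sqrt{2} \approx - 5.6569 i$)
$- 460 c - 408 = - 460 \left(- 4 i \sqrt{2}\right) - 408 = 1840 i \sqrt{2} - 408 = -408 + 1840 i \sqrt{2}$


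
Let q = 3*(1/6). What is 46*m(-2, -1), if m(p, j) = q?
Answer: 23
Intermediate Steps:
q = ½ (q = 3*(1*(⅙)) = 3*(⅙) = ½ ≈ 0.50000)
m(p, j) = ½
46*m(-2, -1) = 46*(½) = 23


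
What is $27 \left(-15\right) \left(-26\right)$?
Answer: $10530$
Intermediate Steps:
$27 \left(-15\right) \left(-26\right) = \left(-405\right) \left(-26\right) = 10530$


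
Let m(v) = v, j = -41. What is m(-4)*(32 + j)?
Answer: 36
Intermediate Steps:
m(-4)*(32 + j) = -4*(32 - 41) = -4*(-9) = 36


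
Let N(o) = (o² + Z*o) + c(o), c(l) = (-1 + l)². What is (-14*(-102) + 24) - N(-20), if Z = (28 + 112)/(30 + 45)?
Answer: 1945/3 ≈ 648.33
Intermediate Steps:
Z = 28/15 (Z = 140/75 = 140*(1/75) = 28/15 ≈ 1.8667)
N(o) = o² + (-1 + o)² + 28*o/15 (N(o) = (o² + 28*o/15) + (-1 + o)² = o² + (-1 + o)² + 28*o/15)
(-14*(-102) + 24) - N(-20) = (-14*(-102) + 24) - (1 + 2*(-20)² - 2/15*(-20)) = (1428 + 24) - (1 + 2*400 + 8/3) = 1452 - (1 + 800 + 8/3) = 1452 - 1*2411/3 = 1452 - 2411/3 = 1945/3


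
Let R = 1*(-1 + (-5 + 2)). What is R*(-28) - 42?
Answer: 70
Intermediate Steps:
R = -4 (R = 1*(-1 - 3) = 1*(-4) = -4)
R*(-28) - 42 = -4*(-28) - 42 = 112 - 42 = 70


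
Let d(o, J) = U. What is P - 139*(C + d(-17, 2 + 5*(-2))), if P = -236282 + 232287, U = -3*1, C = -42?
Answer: 2260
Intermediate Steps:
U = -3
d(o, J) = -3
P = -3995
P - 139*(C + d(-17, 2 + 5*(-2))) = -3995 - 139*(-42 - 3) = -3995 - 139*(-45) = -3995 - 1*(-6255) = -3995 + 6255 = 2260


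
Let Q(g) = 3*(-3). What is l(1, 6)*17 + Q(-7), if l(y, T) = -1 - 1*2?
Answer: -60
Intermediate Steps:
Q(g) = -9
l(y, T) = -3 (l(y, T) = -1 - 2 = -3)
l(1, 6)*17 + Q(-7) = -3*17 - 9 = -51 - 9 = -60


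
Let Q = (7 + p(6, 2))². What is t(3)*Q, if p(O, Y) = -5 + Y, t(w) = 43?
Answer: 688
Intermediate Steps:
Q = 16 (Q = (7 + (-5 + 2))² = (7 - 3)² = 4² = 16)
t(3)*Q = 43*16 = 688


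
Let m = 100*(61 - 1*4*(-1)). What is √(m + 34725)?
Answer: 5*√1649 ≈ 203.04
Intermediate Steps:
m = 6500 (m = 100*(61 - 4*(-1)) = 100*(61 + 4) = 100*65 = 6500)
√(m + 34725) = √(6500 + 34725) = √41225 = 5*√1649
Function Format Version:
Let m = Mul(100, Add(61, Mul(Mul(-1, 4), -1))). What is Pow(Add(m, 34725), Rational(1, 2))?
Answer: Mul(5, Pow(1649, Rational(1, 2))) ≈ 203.04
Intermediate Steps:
m = 6500 (m = Mul(100, Add(61, Mul(-4, -1))) = Mul(100, Add(61, 4)) = Mul(100, 65) = 6500)
Pow(Add(m, 34725), Rational(1, 2)) = Pow(Add(6500, 34725), Rational(1, 2)) = Pow(41225, Rational(1, 2)) = Mul(5, Pow(1649, Rational(1, 2)))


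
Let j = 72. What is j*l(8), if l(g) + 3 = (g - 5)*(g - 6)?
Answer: 216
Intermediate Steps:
l(g) = -3 + (-6 + g)*(-5 + g) (l(g) = -3 + (g - 5)*(g - 6) = -3 + (-5 + g)*(-6 + g) = -3 + (-6 + g)*(-5 + g))
j*l(8) = 72*(27 + 8² - 11*8) = 72*(27 + 64 - 88) = 72*3 = 216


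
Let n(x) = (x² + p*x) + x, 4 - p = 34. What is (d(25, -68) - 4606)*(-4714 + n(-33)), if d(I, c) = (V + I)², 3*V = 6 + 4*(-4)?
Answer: 99326972/9 ≈ 1.1036e+7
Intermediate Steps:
p = -30 (p = 4 - 1*34 = 4 - 34 = -30)
n(x) = x² - 29*x (n(x) = (x² - 30*x) + x = x² - 29*x)
V = -10/3 (V = (6 + 4*(-4))/3 = (6 - 16)/3 = (⅓)*(-10) = -10/3 ≈ -3.3333)
d(I, c) = (-10/3 + I)²
(d(25, -68) - 4606)*(-4714 + n(-33)) = ((-10 + 3*25)²/9 - 4606)*(-4714 - 33*(-29 - 33)) = ((-10 + 75)²/9 - 4606)*(-4714 - 33*(-62)) = ((⅑)*65² - 4606)*(-4714 + 2046) = ((⅑)*4225 - 4606)*(-2668) = (4225/9 - 4606)*(-2668) = -37229/9*(-2668) = 99326972/9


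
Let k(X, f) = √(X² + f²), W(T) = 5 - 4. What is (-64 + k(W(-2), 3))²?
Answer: (64 - √10)² ≈ 3701.2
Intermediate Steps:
W(T) = 1
(-64 + k(W(-2), 3))² = (-64 + √(1² + 3²))² = (-64 + √(1 + 9))² = (-64 + √10)²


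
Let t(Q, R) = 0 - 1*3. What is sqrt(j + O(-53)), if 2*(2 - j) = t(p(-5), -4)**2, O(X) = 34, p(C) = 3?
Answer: 3*sqrt(14)/2 ≈ 5.6125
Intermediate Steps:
t(Q, R) = -3 (t(Q, R) = 0 - 3 = -3)
j = -5/2 (j = 2 - 1/2*(-3)**2 = 2 - 1/2*9 = 2 - 9/2 = -5/2 ≈ -2.5000)
sqrt(j + O(-53)) = sqrt(-5/2 + 34) = sqrt(63/2) = 3*sqrt(14)/2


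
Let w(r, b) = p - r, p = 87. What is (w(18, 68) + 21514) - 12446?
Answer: 9137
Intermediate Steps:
w(r, b) = 87 - r
(w(18, 68) + 21514) - 12446 = ((87 - 1*18) + 21514) - 12446 = ((87 - 18) + 21514) - 12446 = (69 + 21514) - 12446 = 21583 - 12446 = 9137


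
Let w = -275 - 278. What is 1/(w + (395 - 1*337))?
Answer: -1/495 ≈ -0.0020202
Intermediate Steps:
w = -553
1/(w + (395 - 1*337)) = 1/(-553 + (395 - 1*337)) = 1/(-553 + (395 - 337)) = 1/(-553 + 58) = 1/(-495) = -1/495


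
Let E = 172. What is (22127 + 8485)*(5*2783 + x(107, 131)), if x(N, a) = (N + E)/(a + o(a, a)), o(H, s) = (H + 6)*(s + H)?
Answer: 15345432970248/36025 ≈ 4.2597e+8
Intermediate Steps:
o(H, s) = (6 + H)*(H + s)
x(N, a) = (172 + N)/(2*a² + 13*a) (x(N, a) = (N + 172)/(a + (a² + 6*a + 6*a + a*a)) = (172 + N)/(a + (a² + 6*a + 6*a + a²)) = (172 + N)/(a + (2*a² + 12*a)) = (172 + N)/(2*a² + 13*a))
(22127 + 8485)*(5*2783 + x(107, 131)) = (22127 + 8485)*(5*2783 + (172 + 107)/(131*(13 + 2*131))) = 30612*(13915 + (1/131)*279/(13 + 262)) = 30612*(13915 + (1/131)*279/275) = 30612*(13915 + (1/131)*(1/275)*279) = 30612*(13915 + 279/36025) = 30612*(501288154/36025) = 15345432970248/36025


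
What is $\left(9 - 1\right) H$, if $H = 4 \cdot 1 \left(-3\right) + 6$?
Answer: $-48$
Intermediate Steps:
$H = -6$ ($H = 4 \left(-3\right) + 6 = -12 + 6 = -6$)
$\left(9 - 1\right) H = \left(9 - 1\right) \left(-6\right) = 8 \left(-6\right) = -48$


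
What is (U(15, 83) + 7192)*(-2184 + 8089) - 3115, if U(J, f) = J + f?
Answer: 43044335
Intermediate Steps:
(U(15, 83) + 7192)*(-2184 + 8089) - 3115 = ((15 + 83) + 7192)*(-2184 + 8089) - 3115 = (98 + 7192)*5905 - 3115 = 7290*5905 - 3115 = 43047450 - 3115 = 43044335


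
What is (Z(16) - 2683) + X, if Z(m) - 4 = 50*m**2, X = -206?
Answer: 9915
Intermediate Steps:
Z(m) = 4 + 50*m**2
(Z(16) - 2683) + X = ((4 + 50*16**2) - 2683) - 206 = ((4 + 50*256) - 2683) - 206 = ((4 + 12800) - 2683) - 206 = (12804 - 2683) - 206 = 10121 - 206 = 9915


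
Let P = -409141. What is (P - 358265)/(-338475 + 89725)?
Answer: 383703/124375 ≈ 3.0850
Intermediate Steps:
(P - 358265)/(-338475 + 89725) = (-409141 - 358265)/(-338475 + 89725) = -767406/(-248750) = -767406*(-1/248750) = 383703/124375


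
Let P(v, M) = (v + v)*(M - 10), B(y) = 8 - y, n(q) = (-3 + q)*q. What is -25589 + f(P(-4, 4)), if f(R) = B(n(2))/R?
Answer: -614131/24 ≈ -25589.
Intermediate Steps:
n(q) = q*(-3 + q)
P(v, M) = 2*v*(-10 + M) (P(v, M) = (2*v)*(-10 + M) = 2*v*(-10 + M))
f(R) = 10/R (f(R) = (8 - 2*(-3 + 2))/R = (8 - 2*(-1))/R = (8 - 1*(-2))/R = (8 + 2)/R = 10/R)
-25589 + f(P(-4, 4)) = -25589 + 10/((2*(-4)*(-10 + 4))) = -25589 + 10/((2*(-4)*(-6))) = -25589 + 10/48 = -25589 + 10*(1/48) = -25589 + 5/24 = -614131/24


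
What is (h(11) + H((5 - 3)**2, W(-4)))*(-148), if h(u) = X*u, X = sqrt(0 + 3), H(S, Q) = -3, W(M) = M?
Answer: 444 - 1628*sqrt(3) ≈ -2375.8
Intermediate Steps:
X = sqrt(3) ≈ 1.7320
h(u) = u*sqrt(3) (h(u) = sqrt(3)*u = u*sqrt(3))
(h(11) + H((5 - 3)**2, W(-4)))*(-148) = (11*sqrt(3) - 3)*(-148) = (-3 + 11*sqrt(3))*(-148) = 444 - 1628*sqrt(3)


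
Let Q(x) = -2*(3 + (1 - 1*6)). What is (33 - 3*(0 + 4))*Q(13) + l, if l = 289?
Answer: 373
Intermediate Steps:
Q(x) = 4 (Q(x) = -2*(3 + (1 - 6)) = -2*(3 - 5) = -2*(-2) = 4)
(33 - 3*(0 + 4))*Q(13) + l = (33 - 3*(0 + 4))*4 + 289 = (33 - 3*4)*4 + 289 = (33 - 1*12)*4 + 289 = (33 - 12)*4 + 289 = 21*4 + 289 = 84 + 289 = 373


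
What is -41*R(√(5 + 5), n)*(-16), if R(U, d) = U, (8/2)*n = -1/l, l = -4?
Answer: 656*√10 ≈ 2074.5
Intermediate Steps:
n = 1/16 (n = (-1/(-4))/4 = (-1*(-¼))/4 = (¼)*(¼) = 1/16 ≈ 0.062500)
-41*R(√(5 + 5), n)*(-16) = -41*√(5 + 5)*(-16) = -41*√10*(-16) = 656*√10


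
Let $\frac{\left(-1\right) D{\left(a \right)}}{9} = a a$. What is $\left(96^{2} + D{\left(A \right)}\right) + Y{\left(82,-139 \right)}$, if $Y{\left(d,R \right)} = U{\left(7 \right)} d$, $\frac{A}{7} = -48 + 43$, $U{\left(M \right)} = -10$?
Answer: $-2629$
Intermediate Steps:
$A = -35$ ($A = 7 \left(-48 + 43\right) = 7 \left(-5\right) = -35$)
$D{\left(a \right)} = - 9 a^{2}$ ($D{\left(a \right)} = - 9 a a = - 9 a^{2}$)
$Y{\left(d,R \right)} = - 10 d$
$\left(96^{2} + D{\left(A \right)}\right) + Y{\left(82,-139 \right)} = \left(96^{2} - 9 \left(-35\right)^{2}\right) - 820 = \left(9216 - 11025\right) - 820 = -1809 - 820 = -2629$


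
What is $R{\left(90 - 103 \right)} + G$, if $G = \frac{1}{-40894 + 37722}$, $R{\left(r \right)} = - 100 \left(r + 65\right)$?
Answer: $- \frac{16494401}{3172} \approx -5200.0$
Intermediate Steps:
$R{\left(r \right)} = -6500 - 100 r$ ($R{\left(r \right)} = - 100 \left(65 + r\right) = -6500 - 100 r$)
$G = - \frac{1}{3172}$ ($G = \frac{1}{-3172} = - \frac{1}{3172} \approx -0.00031526$)
$R{\left(90 - 103 \right)} + G = \left(-6500 - 100 \left(90 - 103\right)\right) - \frac{1}{3172} = \left(-6500 - -1300\right) - \frac{1}{3172} = \left(-6500 + 1300\right) - \frac{1}{3172} = -5200 - \frac{1}{3172} = - \frac{16494401}{3172}$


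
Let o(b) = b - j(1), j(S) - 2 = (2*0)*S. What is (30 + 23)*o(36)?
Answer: 1802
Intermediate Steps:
j(S) = 2 (j(S) = 2 + (2*0)*S = 2 + 0*S = 2 + 0 = 2)
o(b) = -2 + b (o(b) = b - 1*2 = b - 2 = -2 + b)
(30 + 23)*o(36) = (30 + 23)*(-2 + 36) = 53*34 = 1802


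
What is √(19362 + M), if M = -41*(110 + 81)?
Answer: √11531 ≈ 107.38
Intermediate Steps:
M = -7831 (M = -41*191 = -7831)
√(19362 + M) = √(19362 - 7831) = √11531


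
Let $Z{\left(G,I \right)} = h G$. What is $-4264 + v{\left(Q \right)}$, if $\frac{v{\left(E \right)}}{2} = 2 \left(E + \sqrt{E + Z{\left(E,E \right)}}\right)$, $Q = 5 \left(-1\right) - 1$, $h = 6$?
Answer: $-4288 + 4 i \sqrt{42} \approx -4288.0 + 25.923 i$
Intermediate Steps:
$Z{\left(G,I \right)} = 6 G$
$Q = -6$ ($Q = -5 - 1 = -6$)
$v{\left(E \right)} = 4 E + 4 \sqrt{7} \sqrt{E}$ ($v{\left(E \right)} = 2 \cdot 2 \left(E + \sqrt{E + 6 E}\right) = 2 \cdot 2 \left(E + \sqrt{7 E}\right) = 2 \cdot 2 \left(E + \sqrt{7} \sqrt{E}\right) = 2 \left(2 E + 2 \sqrt{7} \sqrt{E}\right) = 4 E + 4 \sqrt{7} \sqrt{E}$)
$-4264 + v{\left(Q \right)} = -4264 + \left(4 \left(-6\right) + 4 \sqrt{7} \sqrt{-6}\right) = -4264 - \left(24 - 4 \sqrt{7} i \sqrt{6}\right) = -4264 - \left(24 - 4 i \sqrt{42}\right) = -4288 + 4 i \sqrt{42}$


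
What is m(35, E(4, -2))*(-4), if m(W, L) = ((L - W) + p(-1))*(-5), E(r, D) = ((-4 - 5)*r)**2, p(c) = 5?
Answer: 25320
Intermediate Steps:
E(r, D) = 81*r**2 (E(r, D) = (-9*r)**2 = 81*r**2)
m(W, L) = -25 - 5*L + 5*W (m(W, L) = ((L - W) + 5)*(-5) = (5 + L - W)*(-5) = -25 - 5*L + 5*W)
m(35, E(4, -2))*(-4) = (-25 - 405*4**2 + 5*35)*(-4) = (-25 - 405*16 + 175)*(-4) = (-25 - 5*1296 + 175)*(-4) = (-25 - 6480 + 175)*(-4) = -6330*(-4) = 25320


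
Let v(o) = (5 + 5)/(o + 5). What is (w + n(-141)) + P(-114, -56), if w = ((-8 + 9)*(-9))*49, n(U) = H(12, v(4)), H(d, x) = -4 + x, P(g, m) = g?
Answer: -5021/9 ≈ -557.89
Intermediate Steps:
v(o) = 10/(5 + o)
n(U) = -26/9 (n(U) = -4 + 10/(5 + 4) = -4 + 10/9 = -26/9)
w = -441 (w = (1*(-9))*49 = -9*49 = -441)
(w + n(-141)) + P(-114, -56) = (-441 - 26/9) - 114 = -3995/9 - 114 = -5021/9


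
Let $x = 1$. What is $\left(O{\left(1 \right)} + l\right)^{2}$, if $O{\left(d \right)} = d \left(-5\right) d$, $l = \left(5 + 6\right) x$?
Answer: $36$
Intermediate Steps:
$l = 11$ ($l = \left(5 + 6\right) 1 = 11 \cdot 1 = 11$)
$O{\left(d \right)} = - 5 d^{2}$ ($O{\left(d \right)} = - 5 d d = - 5 d^{2}$)
$\left(O{\left(1 \right)} + l\right)^{2} = \left(- 5 \cdot 1^{2} + 11\right)^{2} = \left(\left(-5\right) 1 + 11\right)^{2} = \left(-5 + 11\right)^{2} = 6^{2} = 36$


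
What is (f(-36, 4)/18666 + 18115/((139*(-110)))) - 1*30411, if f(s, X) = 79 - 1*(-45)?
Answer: -867973112917/28540314 ≈ -30412.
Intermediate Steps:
f(s, X) = 124 (f(s, X) = 79 + 45 = 124)
(f(-36, 4)/18666 + 18115/((139*(-110)))) - 1*30411 = (124/18666 + 18115/((139*(-110)))) - 1*30411 = (124*(1/18666) + 18115/(-15290)) - 30411 = (62/9333 + 18115*(-1/15290)) - 30411 = (62/9333 - 3623/3058) - 30411 = -33623863/28540314 - 30411 = -867973112917/28540314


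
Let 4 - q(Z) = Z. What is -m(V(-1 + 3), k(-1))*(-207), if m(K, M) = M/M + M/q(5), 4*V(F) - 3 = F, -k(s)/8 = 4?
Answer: 6831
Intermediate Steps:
k(s) = -32 (k(s) = -8*4 = -32)
q(Z) = 4 - Z
V(F) = ¾ + F/4
m(K, M) = 1 - M (m(K, M) = M/M + M/(4 - 1*5) = 1 + M/(4 - 5) = 1 + M/(-1) = 1 + M*(-1) = 1 - M)
-m(V(-1 + 3), k(-1))*(-207) = -(1 - 1*(-32))*(-207) = -(1 + 32)*(-207) = -33*(-207) = -1*(-6831) = 6831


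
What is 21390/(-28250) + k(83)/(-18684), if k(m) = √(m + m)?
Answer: -2139/2825 - √166/18684 ≈ -0.75786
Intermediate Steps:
k(m) = √2*√m (k(m) = √(2*m) = √2*√m)
21390/(-28250) + k(83)/(-18684) = 21390/(-28250) + (√2*√83)/(-18684) = 21390*(-1/28250) + √166*(-1/18684) = -2139/2825 - √166/18684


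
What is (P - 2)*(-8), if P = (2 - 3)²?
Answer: 8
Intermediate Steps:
P = 1 (P = (-1)² = 1)
(P - 2)*(-8) = (1 - 2)*(-8) = -1*(-8) = 8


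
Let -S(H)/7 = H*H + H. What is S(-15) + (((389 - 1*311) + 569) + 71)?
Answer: -752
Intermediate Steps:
S(H) = -7*H - 7*H**2 (S(H) = -7*(H*H + H) = -7*(H**2 + H) = -7*(H + H**2) = -7*H - 7*H**2)
S(-15) + (((389 - 1*311) + 569) + 71) = -7*(-15)*(1 - 15) + (((389 - 1*311) + 569) + 71) = -7*(-15)*(-14) + (((389 - 311) + 569) + 71) = -1470 + ((78 + 569) + 71) = -1470 + (647 + 71) = -1470 + 718 = -752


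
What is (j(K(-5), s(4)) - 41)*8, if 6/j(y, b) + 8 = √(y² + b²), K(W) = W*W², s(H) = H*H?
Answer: -5187592/15817 + 48*√15881/15817 ≈ -327.59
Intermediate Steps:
s(H) = H²
K(W) = W³
j(y, b) = 6/(-8 + √(b² + y²)) (j(y, b) = 6/(-8 + √(y² + b²)) = 6/(-8 + √(b² + y²)))
(j(K(-5), s(4)) - 41)*8 = (6/(-8 + √((4²)² + ((-5)³)²)) - 41)*8 = (6/(-8 + √(16² + (-125)²)) - 41)*8 = (6/(-8 + √(256 + 15625)) - 41)*8 = (6/(-8 + √15881) - 41)*8 = (-41 + 6/(-8 + √15881))*8 = -328 + 48/(-8 + √15881)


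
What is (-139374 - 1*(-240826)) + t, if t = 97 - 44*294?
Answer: 88613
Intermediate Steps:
t = -12839 (t = 97 - 12936 = -12839)
(-139374 - 1*(-240826)) + t = (-139374 - 1*(-240826)) - 12839 = (-139374 + 240826) - 12839 = 101452 - 12839 = 88613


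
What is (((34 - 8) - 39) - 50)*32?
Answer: -2016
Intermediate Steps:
(((34 - 8) - 39) - 50)*32 = ((26 - 39) - 50)*32 = (-13 - 50)*32 = -63*32 = -2016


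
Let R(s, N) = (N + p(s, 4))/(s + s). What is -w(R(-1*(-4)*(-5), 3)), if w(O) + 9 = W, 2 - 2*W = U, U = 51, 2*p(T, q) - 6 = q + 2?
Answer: 67/2 ≈ 33.500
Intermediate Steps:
p(T, q) = 4 + q/2 (p(T, q) = 3 + (q + 2)/2 = 3 + (2 + q)/2 = 3 + (1 + q/2) = 4 + q/2)
W = -49/2 (W = 1 - 1/2*51 = 1 - 51/2 = -49/2 ≈ -24.500)
R(s, N) = (6 + N)/(2*s) (R(s, N) = (N + (4 + (1/2)*4))/(s + s) = (N + (4 + 2))/((2*s)) = (N + 6)*(1/(2*s)) = (6 + N)*(1/(2*s)) = (6 + N)/(2*s))
w(O) = -67/2 (w(O) = -9 - 49/2 = -67/2)
-w(R(-1*(-4)*(-5), 3)) = -1*(-67/2) = 67/2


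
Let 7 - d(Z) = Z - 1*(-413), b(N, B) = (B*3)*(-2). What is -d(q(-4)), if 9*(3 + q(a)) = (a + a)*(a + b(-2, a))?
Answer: 3467/9 ≈ 385.22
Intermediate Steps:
b(N, B) = -6*B (b(N, B) = (3*B)*(-2) = -6*B)
q(a) = -3 - 10*a²/9 (q(a) = -3 + ((a + a)*(a - 6*a))/9 = -3 + ((2*a)*(-5*a))/9 = -3 + (-10*a²)/9 = -3 - 10*a²/9)
d(Z) = -406 - Z (d(Z) = 7 - (Z - 1*(-413)) = 7 - (Z + 413) = 7 - (413 + Z) = 7 + (-413 - Z) = -406 - Z)
-d(q(-4)) = -(-406 - (-3 - 10/9*(-4)²)) = -(-406 - (-3 - 10/9*16)) = -(-406 - (-3 - 160/9)) = -(-406 - 1*(-187/9)) = -(-406 + 187/9) = -1*(-3467/9) = 3467/9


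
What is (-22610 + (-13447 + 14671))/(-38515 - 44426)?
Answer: 21386/82941 ≈ 0.25785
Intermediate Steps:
(-22610 + (-13447 + 14671))/(-38515 - 44426) = (-22610 + 1224)/(-82941) = -21386*(-1/82941) = 21386/82941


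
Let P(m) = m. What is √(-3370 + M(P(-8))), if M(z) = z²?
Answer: I*√3306 ≈ 57.498*I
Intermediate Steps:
√(-3370 + M(P(-8))) = √(-3370 + (-8)²) = √(-3370 + 64) = √(-3306) = I*√3306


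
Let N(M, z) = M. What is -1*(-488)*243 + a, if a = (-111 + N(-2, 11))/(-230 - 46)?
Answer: 32729297/276 ≈ 1.1858e+5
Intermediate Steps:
a = 113/276 (a = (-111 - 2)/(-230 - 46) = -113/(-276) = -113*(-1/276) = 113/276 ≈ 0.40942)
-1*(-488)*243 + a = -1*(-488)*243 + 113/276 = 488*243 + 113/276 = 118584 + 113/276 = 32729297/276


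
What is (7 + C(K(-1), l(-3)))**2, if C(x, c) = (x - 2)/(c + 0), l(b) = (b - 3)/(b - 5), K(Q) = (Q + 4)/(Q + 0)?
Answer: 1/9 ≈ 0.11111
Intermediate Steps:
K(Q) = (4 + Q)/Q
l(b) = (-3 + b)/(-5 + b)
C(x, c) = (-2 + x)/c
(7 + C(K(-1), l(-3)))**2 = (7 + (-2 + (4 - 1)/(-1))/(((-3 - 3)/(-5 - 3))))**2 = (7 + (-2 - 1*3)/((-6/(-8))))**2 = (7 + (-2 - 3)/((-1/8*(-6))))**2 = (7 - 5/(3/4))**2 = (7 + (4/3)*(-5))**2 = (7 - 20/3)**2 = (1/3)**2 = 1/9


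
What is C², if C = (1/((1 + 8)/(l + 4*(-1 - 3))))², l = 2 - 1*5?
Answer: 130321/6561 ≈ 19.863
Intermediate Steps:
l = -3 (l = 2 - 5 = -3)
C = 361/81 (C = (1/((1 + 8)/(-3 + 4*(-1 - 3))))² = (1/(9/(-3 + 4*(-4))))² = (1/(9/(-3 - 16)))² = (1/(9/(-19)))² = (1/(9*(-1/19)))² = (1/(-9/19))² = (-19/9)² = 361/81 ≈ 4.4568)
C² = (361/81)² = 130321/6561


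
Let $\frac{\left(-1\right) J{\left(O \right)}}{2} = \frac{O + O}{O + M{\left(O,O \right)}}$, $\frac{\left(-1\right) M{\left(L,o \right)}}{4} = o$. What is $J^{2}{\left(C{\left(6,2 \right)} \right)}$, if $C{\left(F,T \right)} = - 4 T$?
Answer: $\frac{16}{9} \approx 1.7778$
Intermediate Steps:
$M{\left(L,o \right)} = - 4 o$
$J{\left(O \right)} = \frac{4}{3}$ ($J{\left(O \right)} = - 2 \frac{O + O}{O - 4 O} = - 2 \frac{2 O}{\left(-3\right) O} = - 2 \cdot 2 O \left(- \frac{1}{3 O}\right) = \left(-2\right) \left(- \frac{2}{3}\right) = \frac{4}{3}$)
$J^{2}{\left(C{\left(6,2 \right)} \right)} = \left(\frac{4}{3}\right)^{2} = \frac{16}{9}$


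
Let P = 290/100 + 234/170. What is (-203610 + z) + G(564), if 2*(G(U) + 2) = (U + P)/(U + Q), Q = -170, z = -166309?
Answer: -49554520553/133960 ≈ -3.6992e+5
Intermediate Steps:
P = 727/170 (P = 290*(1/100) + 234*(1/170) = 29/10 + 117/85 = 727/170 ≈ 4.2765)
G(U) = -2 + (727/170 + U)/(2*(-170 + U)) (G(U) = -2 + ((U + 727/170)/(U - 170))/2 = -2 + ((727/170 + U)/(-170 + U))/2 = -2 + (727/170 + U)/(2*(-170 + U)))
(-203610 + z) + G(564) = (-203610 - 166309) + (116327 - 510*564)/(340*(-170 + 564)) = -369919 + (1/340)*(116327 - 287640)/394 = -369919 + (1/340)*(1/394)*(-171313) = -369919 - 171313/133960 = -49554520553/133960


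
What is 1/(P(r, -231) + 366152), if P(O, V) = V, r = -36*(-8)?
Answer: 1/365921 ≈ 2.7328e-6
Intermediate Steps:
r = 288
1/(P(r, -231) + 366152) = 1/(-231 + 366152) = 1/365921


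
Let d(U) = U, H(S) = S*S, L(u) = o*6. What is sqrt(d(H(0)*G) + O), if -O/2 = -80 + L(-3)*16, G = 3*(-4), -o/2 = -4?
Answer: 4*I*sqrt(86) ≈ 37.094*I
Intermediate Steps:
o = 8 (o = -2*(-4) = 8)
L(u) = 48 (L(u) = 8*6 = 48)
G = -12
H(S) = S**2
O = -1376 (O = -2*(-80 + 48*16) = -2*(-80 + 768) = -2*688 = -1376)
sqrt(d(H(0)*G) + O) = sqrt(0**2*(-12) - 1376) = sqrt(0*(-12) - 1376) = sqrt(0 - 1376) = sqrt(-1376) = 4*I*sqrt(86)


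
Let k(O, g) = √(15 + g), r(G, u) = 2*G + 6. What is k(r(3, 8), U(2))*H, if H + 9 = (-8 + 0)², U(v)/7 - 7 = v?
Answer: 55*√78 ≈ 485.75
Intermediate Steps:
r(G, u) = 6 + 2*G
U(v) = 49 + 7*v
H = 55 (H = -9 + (-8 + 0)² = -9 + (-8)² = -9 + 64 = 55)
k(r(3, 8), U(2))*H = √(15 + (49 + 7*2))*55 = √(15 + (49 + 14))*55 = √(15 + 63)*55 = √78*55 = 55*√78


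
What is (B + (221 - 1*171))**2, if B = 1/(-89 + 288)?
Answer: 99022401/39601 ≈ 2500.5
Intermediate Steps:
B = 1/199 ≈ 0.0050251
(B + (221 - 1*171))**2 = (1/199 + (221 - 1*171))**2 = (1/199 + (221 - 171))**2 = (1/199 + 50)**2 = (9951/199)**2 = 99022401/39601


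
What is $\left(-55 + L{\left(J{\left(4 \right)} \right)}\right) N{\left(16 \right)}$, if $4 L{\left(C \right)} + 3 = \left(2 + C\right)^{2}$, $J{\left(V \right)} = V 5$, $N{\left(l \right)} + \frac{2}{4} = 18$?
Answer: $\frac{9135}{8} \approx 1141.9$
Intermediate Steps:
$N{\left(l \right)} = \frac{35}{2}$ ($N{\left(l \right)} = - \frac{1}{2} + 18 = \frac{35}{2}$)
$J{\left(V \right)} = 5 V$
$L{\left(C \right)} = - \frac{3}{4} + \frac{\left(2 + C\right)^{2}}{4}$
$\left(-55 + L{\left(J{\left(4 \right)} \right)}\right) N{\left(16 \right)} = \left(-55 - \left(\frac{3}{4} - \frac{\left(2 + 5 \cdot 4\right)^{2}}{4}\right)\right) \frac{35}{2} = \left(-55 - \left(\frac{3}{4} - \frac{\left(2 + 20\right)^{2}}{4}\right)\right) \frac{35}{2} = \left(-55 - \left(\frac{3}{4} - \frac{22^{2}}{4}\right)\right) \frac{35}{2} = \left(-55 + \left(- \frac{3}{4} + \frac{1}{4} \cdot 484\right)\right) \frac{35}{2} = \left(-55 + \left(- \frac{3}{4} + 121\right)\right) \frac{35}{2} = \left(-55 + \frac{481}{4}\right) \frac{35}{2} = \frac{261}{4} \cdot \frac{35}{2} = \frac{9135}{8}$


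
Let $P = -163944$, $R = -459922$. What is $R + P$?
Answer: $-623866$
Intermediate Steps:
$R + P = -459922 - 163944 = -623866$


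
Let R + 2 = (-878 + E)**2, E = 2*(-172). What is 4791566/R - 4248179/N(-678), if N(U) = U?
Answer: 3173488957613/506222598 ≈ 6269.0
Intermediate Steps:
E = -344
R = 1493282 (R = -2 + (-878 - 344)**2 = -2 + (-1222)**2 = -2 + 1493284 = 1493282)
4791566/R - 4248179/N(-678) = 4791566/1493282 - 4248179/(-678) = 4791566*(1/1493282) - 4248179*(-1/678) = 2395783/746641 + 4248179/678 = 3173488957613/506222598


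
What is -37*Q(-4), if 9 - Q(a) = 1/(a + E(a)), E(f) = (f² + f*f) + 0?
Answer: -9287/28 ≈ -331.68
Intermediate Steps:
E(f) = 2*f² (E(f) = (f² + f²) + 0 = 2*f² + 0 = 2*f²)
Q(a) = 9 - 1/(a + 2*a²)
-37*Q(-4) = -37*(-1 + 9*(-4) + 18*(-4)²)/((-4)*(1 + 2*(-4))) = -(-37)*(-1 - 36 + 18*16)/(4*(1 - 8)) = -(-37)*(-1 - 36 + 288)/(4*(-7)) = -(-37)*(-1)*251/(4*7) = -37*251/28 = -9287/28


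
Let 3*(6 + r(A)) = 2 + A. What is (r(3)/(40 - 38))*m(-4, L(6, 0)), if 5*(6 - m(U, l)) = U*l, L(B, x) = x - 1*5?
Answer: -13/3 ≈ -4.3333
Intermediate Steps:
L(B, x) = -5 + x (L(B, x) = x - 5 = -5 + x)
r(A) = -16/3 + A/3 (r(A) = -6 + (2 + A)/3 = -6 + (⅔ + A/3) = -16/3 + A/3)
m(U, l) = 6 - U*l/5
(r(3)/(40 - 38))*m(-4, L(6, 0)) = ((-16/3 + (⅓)*3)/(40 - 38))*(6 - ⅕*(-4)*(-5 + 0)) = ((-16/3 + 1)/2)*(6 - ⅕*(-4)*(-5)) = (-13/3*½)*(6 - 4) = -13/6*2 = -13/3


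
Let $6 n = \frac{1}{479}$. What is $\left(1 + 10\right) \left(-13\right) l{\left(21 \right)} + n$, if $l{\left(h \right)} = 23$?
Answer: $- \frac{9452585}{2874} \approx -3289.0$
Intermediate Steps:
$n = \frac{1}{2874}$ ($n = \frac{1}{6 \cdot 479} = \frac{1}{6} \cdot \frac{1}{479} = \frac{1}{2874} \approx 0.00034795$)
$\left(1 + 10\right) \left(-13\right) l{\left(21 \right)} + n = \left(1 + 10\right) \left(-13\right) 23 + \frac{1}{2874} = 11 \left(-13\right) 23 + \frac{1}{2874} = \left(-143\right) 23 + \frac{1}{2874} = -3289 + \frac{1}{2874} = - \frac{9452585}{2874}$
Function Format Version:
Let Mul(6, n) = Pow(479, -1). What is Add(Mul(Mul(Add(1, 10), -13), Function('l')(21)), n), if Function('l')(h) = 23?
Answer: Rational(-9452585, 2874) ≈ -3289.0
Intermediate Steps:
n = Rational(1, 2874) (n = Mul(Rational(1, 6), Pow(479, -1)) = Mul(Rational(1, 6), Rational(1, 479)) = Rational(1, 2874) ≈ 0.00034795)
Add(Mul(Mul(Add(1, 10), -13), Function('l')(21)), n) = Add(Mul(Mul(Add(1, 10), -13), 23), Rational(1, 2874)) = Add(Mul(Mul(11, -13), 23), Rational(1, 2874)) = Add(Mul(-143, 23), Rational(1, 2874)) = Add(-3289, Rational(1, 2874)) = Rational(-9452585, 2874)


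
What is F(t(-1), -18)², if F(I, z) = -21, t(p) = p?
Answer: 441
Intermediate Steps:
F(t(-1), -18)² = (-21)² = 441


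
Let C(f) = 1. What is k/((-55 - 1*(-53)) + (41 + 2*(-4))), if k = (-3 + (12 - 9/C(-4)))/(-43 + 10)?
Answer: 0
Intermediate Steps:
k = 0 (k = (-3 + (12 - 9/1))/(-43 + 10) = (-3 + (12 - 9))/(-33) = (-3 + (12 - 1*9))*(-1/33) = (-3 + (12 - 9))*(-1/33) = (-3 + 3)*(-1/33) = 0*(-1/33) = 0)
k/((-55 - 1*(-53)) + (41 + 2*(-4))) = 0/((-55 - 1*(-53)) + (41 + 2*(-4))) = 0/((-55 + 53) + (41 - 8)) = 0/(-2 + 33) = 0/31 = 0*(1/31) = 0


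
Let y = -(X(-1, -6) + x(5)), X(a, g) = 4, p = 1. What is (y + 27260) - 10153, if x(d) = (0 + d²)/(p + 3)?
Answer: 68387/4 ≈ 17097.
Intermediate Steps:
x(d) = d²/4 (x(d) = (0 + d²)/(1 + 3) = d²/4)
y = -41/4 (y = -(4 + (¼)*5²) = -(4 + (¼)*25) = -(4 + 25/4) = -1*41/4 = -41/4 ≈ -10.250)
(y + 27260) - 10153 = (-41/4 + 27260) - 10153 = 108999/4 - 10153 = 68387/4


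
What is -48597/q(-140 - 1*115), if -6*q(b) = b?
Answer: -97194/85 ≈ -1143.5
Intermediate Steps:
q(b) = -b/6
-48597/q(-140 - 1*115) = -48597*(-6/(-140 - 1*115)) = -48597*(-6/(-140 - 115)) = -48597/((-⅙*(-255))) = -48597/85/2 = -48597*2/85 = -97194/85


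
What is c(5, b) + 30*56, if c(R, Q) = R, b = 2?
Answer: 1685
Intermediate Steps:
c(5, b) + 30*56 = 5 + 30*56 = 5 + 1680 = 1685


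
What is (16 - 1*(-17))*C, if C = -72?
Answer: -2376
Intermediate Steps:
(16 - 1*(-17))*C = (16 - 1*(-17))*(-72) = (16 + 17)*(-72) = 33*(-72) = -2376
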